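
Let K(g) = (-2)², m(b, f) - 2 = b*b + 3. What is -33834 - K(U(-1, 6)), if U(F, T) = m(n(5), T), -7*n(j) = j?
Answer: -33838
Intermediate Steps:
n(j) = -j/7
m(b, f) = 5 + b² (m(b, f) = 2 + (b*b + 3) = 2 + (b² + 3) = 2 + (3 + b²) = 5 + b²)
U(F, T) = 270/49 (U(F, T) = 5 + (-⅐*5)² = 5 + (-5/7)² = 5 + 25/49 = 270/49)
K(g) = 4
-33834 - K(U(-1, 6)) = -33834 - 1*4 = -33834 - 4 = -33838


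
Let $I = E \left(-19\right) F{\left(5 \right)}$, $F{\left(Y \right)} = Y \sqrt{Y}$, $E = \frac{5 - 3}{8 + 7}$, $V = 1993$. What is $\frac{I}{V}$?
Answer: $- \frac{38 \sqrt{5}}{5979} \approx -0.014212$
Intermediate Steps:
$E = \frac{2}{15} \approx 0.13333$
$F{\left(Y \right)} = Y^{\frac{3}{2}}$
$I = - \frac{38 \sqrt{5}}{3}$ ($I = \frac{2}{15} \left(-19\right) 5^{\frac{3}{2}} = - \frac{38 \cdot 5 \sqrt{5}}{15} = - \frac{38 \sqrt{5}}{3} \approx -28.324$)
$\frac{I}{V} = \frac{\left(- \frac{38}{3}\right) \sqrt{5}}{1993} = - \frac{38 \sqrt{5}}{3} \cdot \frac{1}{1993} = - \frac{38 \sqrt{5}}{5979}$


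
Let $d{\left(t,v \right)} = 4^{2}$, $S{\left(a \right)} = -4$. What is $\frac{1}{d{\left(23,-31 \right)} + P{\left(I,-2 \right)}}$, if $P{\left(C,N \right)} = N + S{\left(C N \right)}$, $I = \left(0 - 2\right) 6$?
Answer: $\frac{1}{10} \approx 0.1$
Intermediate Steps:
$I = -12$ ($I = \left(-2\right) 6 = -12$)
$d{\left(t,v \right)} = 16$
$P{\left(C,N \right)} = -4 + N$ ($P{\left(C,N \right)} = N - 4 = -4 + N$)
$\frac{1}{d{\left(23,-31 \right)} + P{\left(I,-2 \right)}} = \frac{1}{16 - 6} = \frac{1}{10}$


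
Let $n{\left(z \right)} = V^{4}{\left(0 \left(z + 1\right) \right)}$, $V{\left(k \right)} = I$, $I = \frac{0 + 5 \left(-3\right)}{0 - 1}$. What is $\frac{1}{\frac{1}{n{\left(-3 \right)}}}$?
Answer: $50625$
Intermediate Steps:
$I = 15$ ($I = \frac{0 - 15}{-1} = \left(-15\right) \left(-1\right) = 15$)
$V{\left(k \right)} = 15$
$n{\left(z \right)} = 50625$ ($n{\left(z \right)} = 15^{4} = 50625$)
$\frac{1}{\frac{1}{n{\left(-3 \right)}}} = \frac{1}{\frac{1}{50625}} = 50625$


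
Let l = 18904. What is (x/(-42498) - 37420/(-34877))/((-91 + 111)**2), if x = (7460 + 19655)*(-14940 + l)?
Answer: -187356215503/29644054920 ≈ -6.3202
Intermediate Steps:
x = 107483860 (x = (7460 + 19655)*(-14940 + 18904) = 27115*3964 = 107483860)
(x/(-42498) - 37420/(-34877))/((-91 + 111)**2) = (107483860/(-42498) - 37420/(-34877))/((-91 + 111)**2) = (107483860*(-1/42498) - 37420*(-1/34877))/(20**2) = (-53741930/21249 + 37420/34877)/400 = -1873562155030/741101373*1/400 = -187356215503/29644054920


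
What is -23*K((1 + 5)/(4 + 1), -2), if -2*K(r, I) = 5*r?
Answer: 69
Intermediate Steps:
K(r, I) = -5*r/2
-23*K((1 + 5)/(4 + 1), -2) = -(-115)*(1 + 5)/(4 + 1)/2 = -(-115)*6/5/2 = -(-115)*6*(1/5)/2 = -(-115)*6/(2*5) = -23*(-3) = 69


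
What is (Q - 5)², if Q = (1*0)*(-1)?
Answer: 25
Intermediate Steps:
Q = 0 (Q = 0*(-1) = 0)
(Q - 5)² = (0 - 5)² = (-5)² = 25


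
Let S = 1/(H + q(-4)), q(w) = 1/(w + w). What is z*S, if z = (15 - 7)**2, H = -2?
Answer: -512/17 ≈ -30.118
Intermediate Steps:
q(w) = 1/(2*w)
z = 64 (z = 8**2 = 64)
S = -8/17 (S = 1/(-2 + (1/2)/(-4)) = 1/(-2 + (1/2)*(-1/4)) = 1/(-2 - 1/8) = 1/(-17/8) = -8/17 ≈ -0.47059)
z*S = 64*(-8/17) = -512/17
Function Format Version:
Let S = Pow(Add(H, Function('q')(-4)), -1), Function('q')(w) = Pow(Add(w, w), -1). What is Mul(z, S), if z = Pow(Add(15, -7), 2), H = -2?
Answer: Rational(-512, 17) ≈ -30.118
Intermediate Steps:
Function('q')(w) = Mul(Rational(1, 2), Pow(w, -1)) (Function('q')(w) = Pow(Mul(2, w), -1) = Mul(Rational(1, 2), Pow(w, -1)))
z = 64 (z = Pow(8, 2) = 64)
S = Rational(-8, 17) (S = Pow(Add(-2, Mul(Rational(1, 2), Pow(-4, -1))), -1) = Pow(Add(-2, Mul(Rational(1, 2), Rational(-1, 4))), -1) = Pow(Add(-2, Rational(-1, 8)), -1) = Pow(Rational(-17, 8), -1) = Rational(-8, 17) ≈ -0.47059)
Mul(z, S) = Mul(64, Rational(-8, 17)) = Rational(-512, 17)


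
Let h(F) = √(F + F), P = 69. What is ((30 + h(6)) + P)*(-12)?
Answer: -1188 - 24*√3 ≈ -1229.6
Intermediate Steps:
h(F) = √2*√F (h(F) = √(2*F) = √2*√F)
((30 + h(6)) + P)*(-12) = ((30 + √2*√6) + 69)*(-12) = ((30 + 2*√3) + 69)*(-12) = (99 + 2*√3)*(-12) = -1188 - 24*√3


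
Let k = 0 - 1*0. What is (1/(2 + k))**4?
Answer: 1/16 ≈ 0.062500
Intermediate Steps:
k = 0 (k = 0 + 0 = 0)
(1/(2 + k))**4 = (1/(2 + 0))**4 = (1/2)**4 = 1/16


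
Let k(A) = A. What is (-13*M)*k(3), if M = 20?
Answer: -780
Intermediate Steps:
(-13*M)*k(3) = -13*20*3 = -260*3 = -780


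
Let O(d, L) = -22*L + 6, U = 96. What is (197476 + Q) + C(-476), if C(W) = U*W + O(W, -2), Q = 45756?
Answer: 197586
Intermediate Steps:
O(d, L) = 6 - 22*L
C(W) = 50 + 96*W (C(W) = 96*W + (6 - 22*(-2)) = 96*W + (6 + 44) = 96*W + 50 = 50 + 96*W)
(197476 + Q) + C(-476) = (197476 + 45756) + (50 + 96*(-476)) = 243232 + (50 - 45696) = 243232 - 45646 = 197586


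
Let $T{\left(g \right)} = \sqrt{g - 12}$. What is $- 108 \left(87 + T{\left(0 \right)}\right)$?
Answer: $-9396 - 216 i \sqrt{3} \approx -9396.0 - 374.12 i$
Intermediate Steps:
$T{\left(g \right)} = \sqrt{-12 + g}$
$- 108 \left(87 + T{\left(0 \right)}\right) = - 108 \left(87 + \sqrt{-12 + 0}\right) = - 108 \left(87 + \sqrt{-12}\right) = - 108 \left(87 + 2 i \sqrt{3}\right) = -9396 - 216 i \sqrt{3}$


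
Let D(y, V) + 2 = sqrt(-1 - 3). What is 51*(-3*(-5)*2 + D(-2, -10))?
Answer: 1428 + 102*I ≈ 1428.0 + 102.0*I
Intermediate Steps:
D(y, V) = -2 + 2*I (D(y, V) = -2 + sqrt(-1 - 3) = -2 + sqrt(-4) = -2 + 2*I)
51*(-3*(-5)*2 + D(-2, -10)) = 51*(-3*(-5)*2 + (-2 + 2*I)) = 51*(15*2 + (-2 + 2*I)) = 51*(30 + (-2 + 2*I)) = 51*(28 + 2*I) = 1428 + 102*I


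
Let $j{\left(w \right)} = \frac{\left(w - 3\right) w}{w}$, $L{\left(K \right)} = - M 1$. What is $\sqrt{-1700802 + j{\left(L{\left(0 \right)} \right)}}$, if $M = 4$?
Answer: $i \sqrt{1700809} \approx 1304.2 i$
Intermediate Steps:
$L{\left(K \right)} = -4$ ($L{\left(K \right)} = - 4 \cdot 1 = \left(-1\right) 4 = -4$)
$j{\left(w \right)} = -3 + w$ ($j{\left(w \right)} = \frac{\left(-3 + w\right) w}{w} = \frac{w \left(-3 + w\right)}{w} = -3 + w$)
$\sqrt{-1700802 + j{\left(L{\left(0 \right)} \right)}} = \sqrt{-1700802 - 7} = \sqrt{-1700809} = i \sqrt{1700809}$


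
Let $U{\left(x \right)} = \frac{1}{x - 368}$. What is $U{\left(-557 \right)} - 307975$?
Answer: $- \frac{284876876}{925} \approx -3.0798 \cdot 10^{5}$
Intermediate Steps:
$U{\left(x \right)} = \frac{1}{-368 + x}$
$U{\left(-557 \right)} - 307975 = \frac{1}{-368 - 557} - 307975 = \frac{1}{-925} - 307975 = - \frac{1}{925} - 307975 = - \frac{284876876}{925}$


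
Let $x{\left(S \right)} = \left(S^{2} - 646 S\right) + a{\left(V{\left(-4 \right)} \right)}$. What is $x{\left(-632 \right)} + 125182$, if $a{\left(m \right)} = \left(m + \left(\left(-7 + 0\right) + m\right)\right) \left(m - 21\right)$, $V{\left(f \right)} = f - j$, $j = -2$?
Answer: $933131$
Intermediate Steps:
$V{\left(f \right)} = 2 + f$ ($V{\left(f \right)} = f - -2 = f + 2 = 2 + f$)
$a{\left(m \right)} = \left(-21 + m\right) \left(-7 + 2 m\right)$ ($a{\left(m \right)} = \left(m + \left(-7 + m\right)\right) \left(-21 + m\right) = \left(-7 + 2 m\right) \left(-21 + m\right) = \left(-21 + m\right) \left(-7 + 2 m\right)$)
$x{\left(S \right)} = 253 + S^{2} - 646 S$ ($x{\left(S \right)} = \left(S^{2} - 646 S\right) + \left(147 - 49 \left(2 - 4\right) + 2 \left(2 - 4\right)^{2}\right) = \left(S^{2} - 646 S\right) + \left(147 - -98 + 2 \left(-2\right)^{2}\right) = \left(S^{2} - 646 S\right) + \left(147 + 98 + 2 \cdot 4\right) = \left(S^{2} - 646 S\right) + \left(147 + 98 + 8\right) = \left(S^{2} - 646 S\right) + 253 = 253 + S^{2} - 646 S$)
$x{\left(-632 \right)} + 125182 = \left(253 + \left(-632\right)^{2} - -408272\right) + 125182 = \left(253 + 399424 + 408272\right) + 125182 = 807949 + 125182 = 933131$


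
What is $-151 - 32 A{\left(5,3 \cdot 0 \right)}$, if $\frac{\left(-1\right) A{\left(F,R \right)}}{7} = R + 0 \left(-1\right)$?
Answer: $-151$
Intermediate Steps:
$A{\left(F,R \right)} = - 7 R$ ($A{\left(F,R \right)} = - 7 \left(R + 0 \left(-1\right)\right) = - 7 \left(R + 0\right) = - 7 R$)
$-151 - 32 A{\left(5,3 \cdot 0 \right)} = -151 - 32 \left(- 7 \cdot 3 \cdot 0\right) = -151 - 32 \left(\left(-7\right) 0\right) = -151 - 0 = -151 + 0 = -151$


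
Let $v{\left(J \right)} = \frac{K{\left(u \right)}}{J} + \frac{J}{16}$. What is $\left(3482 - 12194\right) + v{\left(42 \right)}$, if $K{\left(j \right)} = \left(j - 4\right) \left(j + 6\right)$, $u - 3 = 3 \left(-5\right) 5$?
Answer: $- \frac{481037}{56} \approx -8590.0$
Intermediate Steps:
$u = -72$ ($u = 3 + 3 \left(-5\right) 5 = 3 - 75 = -72$)
$K{\left(j \right)} = \left(-4 + j\right) \left(6 + j\right)$
$v{\left(J \right)} = \frac{5016}{J} + \frac{J}{16}$ ($v{\left(J \right)} = \frac{-24 + \left(-72\right)^{2} + 2 \left(-72\right)}{J} + \frac{J}{16} = \frac{-24 + 5184 - 144}{J} + J \frac{1}{16} = \frac{5016}{J} + \frac{J}{16}$)
$\left(3482 - 12194\right) + v{\left(42 \right)} = \left(3482 - 12194\right) + \left(\frac{5016}{42} + \frac{1}{16} \cdot 42\right) = -8712 + \left(5016 \cdot \frac{1}{42} + \frac{21}{8}\right) = -8712 + \left(\frac{836}{7} + \frac{21}{8}\right) = -8712 + \frac{6835}{56} = - \frac{481037}{56}$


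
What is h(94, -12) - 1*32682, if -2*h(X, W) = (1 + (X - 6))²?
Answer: -73285/2 ≈ -36643.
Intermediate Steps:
h(X, W) = -(-5 + X)²/2 (h(X, W) = -(1 + (X - 6))²/2 = -(1 + (-6 + X))²/2 = -(-5 + X)²/2)
h(94, -12) - 1*32682 = -(-5 + 94)²/2 - 1*32682 = -½*89² - 32682 = -½*7921 - 32682 = -7921/2 - 32682 = -73285/2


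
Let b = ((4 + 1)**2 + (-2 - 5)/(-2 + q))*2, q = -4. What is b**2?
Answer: 24649/9 ≈ 2738.8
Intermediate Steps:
b = 157/3 (b = ((4 + 1)**2 + (-2 - 5)/(-2 - 4))*2 = (5**2 - 7/(-6))*2 = (25 - 7*(-1/6))*2 = (25 + 7/6)*2 = (157/6)*2 = 157/3 ≈ 52.333)
b**2 = (157/3)**2 = 24649/9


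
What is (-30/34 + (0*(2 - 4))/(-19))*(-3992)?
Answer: 59880/17 ≈ 3522.4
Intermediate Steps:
(-30/34 + (0*(2 - 4))/(-19))*(-3992) = (-30*1/34 + (0*(-2))*(-1/19))*(-3992) = (-15/17 + 0*(-1/19))*(-3992) = (-15/17 + 0)*(-3992) = -15/17*(-3992) = 59880/17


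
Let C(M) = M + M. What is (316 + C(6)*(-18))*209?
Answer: 20900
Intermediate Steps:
C(M) = 2*M
(316 + C(6)*(-18))*209 = (316 + (2*6)*(-18))*209 = (316 + 12*(-18))*209 = (316 - 216)*209 = 100*209 = 20900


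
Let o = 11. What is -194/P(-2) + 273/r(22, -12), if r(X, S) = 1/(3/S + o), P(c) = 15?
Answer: 175309/60 ≈ 2921.8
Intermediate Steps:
r(X, S) = 1/(11 + 3/S) (r(X, S) = 1/(3/S + 11) = 1/(11 + 3/S))
-194/P(-2) + 273/r(22, -12) = -194/15 + 273/((-12/(3 + 11*(-12)))) = -194*1/15 + 273/((-12/(3 - 132))) = -194/15 + 273/((-12/(-129))) = -194/15 + 273/((-12*(-1/129))) = -194/15 + 273/(4/43) = -194/15 + 273*(43/4) = -194/15 + 11739/4 = 175309/60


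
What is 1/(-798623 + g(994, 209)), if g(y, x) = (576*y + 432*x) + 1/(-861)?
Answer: -861/116916052 ≈ -7.3643e-6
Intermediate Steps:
g(y, x) = -1/861 + 432*x + 576*y (g(y, x) = (432*x + 576*y) - 1/861 = -1/861 + 432*x + 576*y)
1/(-798623 + g(994, 209)) = 1/(-798623 + (-1/861 + 432*209 + 576*994)) = 1/(-798623 + (-1/861 + 90288 + 572544)) = 1/(-798623 + 570698351/861) = 1/(-116916052/861) = -861/116916052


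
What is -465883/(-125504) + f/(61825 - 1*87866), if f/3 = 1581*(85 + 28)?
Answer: -55132939133/3268249664 ≈ -16.869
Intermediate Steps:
f = 535959 (f = 3*(1581*(85 + 28)) = 3*(1581*113) = 3*178653 = 535959)
-465883/(-125504) + f/(61825 - 1*87866) = -465883/(-125504) + 535959/(61825 - 1*87866) = -465883*(-1/125504) + 535959/(61825 - 87866) = 465883/125504 + 535959/(-26041) = 465883/125504 + 535959*(-1/26041) = 465883/125504 - 535959/26041 = -55132939133/3268249664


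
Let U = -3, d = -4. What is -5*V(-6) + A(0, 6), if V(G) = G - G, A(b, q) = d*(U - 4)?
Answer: 28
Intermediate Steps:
A(b, q) = 28 (A(b, q) = -4*(-3 - 4) = -4*(-7) = 28)
V(G) = 0
-5*V(-6) + A(0, 6) = -5*0 + 28 = 0 + 28 = 28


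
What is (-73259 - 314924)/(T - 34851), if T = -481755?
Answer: 388183/516606 ≈ 0.75141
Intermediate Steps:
(-73259 - 314924)/(T - 34851) = (-73259 - 314924)/(-481755 - 34851) = -388183/(-516606) = -388183*(-1/516606) = 388183/516606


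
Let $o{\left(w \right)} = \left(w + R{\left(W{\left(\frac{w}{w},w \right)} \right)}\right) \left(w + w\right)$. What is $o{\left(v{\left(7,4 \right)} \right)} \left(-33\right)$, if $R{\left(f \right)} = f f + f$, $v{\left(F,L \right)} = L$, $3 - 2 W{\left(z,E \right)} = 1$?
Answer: $-1584$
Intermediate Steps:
$W{\left(z,E \right)} = 1$ ($W{\left(z,E \right)} = \frac{3}{2} - \frac{1}{2} = 1$)
$R{\left(f \right)} = f + f^{2}$ ($R{\left(f \right)} = f^{2} + f = f + f^{2}$)
$o{\left(w \right)} = 2 w \left(2 + w\right)$ ($o{\left(w \right)} = \left(w + 1 \left(1 + 1\right)\right) \left(w + w\right) = \left(w + 1 \cdot 2\right) 2 w = \left(w + 2\right) 2 w = \left(2 + w\right) 2 w = 2 w \left(2 + w\right)$)
$o{\left(v{\left(7,4 \right)} \right)} \left(-33\right) = 2 \cdot 4 \left(2 + 4\right) \left(-33\right) = 2 \cdot 4 \cdot 6 \left(-33\right) = 48 \left(-33\right) = -1584$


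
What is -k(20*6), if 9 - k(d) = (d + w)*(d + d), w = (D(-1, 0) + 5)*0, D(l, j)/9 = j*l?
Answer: 28791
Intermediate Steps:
D(l, j) = 9*j*l (D(l, j) = 9*(j*l) = 9*j*l)
w = 0 (w = (9*0*(-1) + 5)*0 = (0 + 5)*0 = 5*0 = 0)
k(d) = 9 - 2*d² (k(d) = 9 - (d + 0)*(d + d) = 9 - d*2*d = 9 - 2*d²)
-k(20*6) = -(9 - 2*(20*6)²) = -(9 - 2*120²) = -(9 - 2*14400) = -(9 - 28800) = -1*(-28791) = 28791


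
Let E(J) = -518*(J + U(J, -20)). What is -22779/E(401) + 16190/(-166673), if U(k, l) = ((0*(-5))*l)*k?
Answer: 433689847/34620982214 ≈ 0.012527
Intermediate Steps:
U(k, l) = 0 (U(k, l) = (0*l)*k = 0*k = 0)
E(J) = -518*J (E(J) = -518*(J + 0) = -518*J)
-22779/E(401) + 16190/(-166673) = -22779/((-518*401)) + 16190/(-166673) = -22779/(-207718) + 16190*(-1/166673) = -22779*(-1/207718) - 16190/166673 = 22779/207718 - 16190/166673 = 433689847/34620982214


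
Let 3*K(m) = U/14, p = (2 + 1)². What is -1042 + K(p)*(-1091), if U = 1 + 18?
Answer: -64493/42 ≈ -1535.5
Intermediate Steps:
p = 9 (p = 3² = 9)
U = 19
K(m) = 19/42 (K(m) = (19/14)/3 = (19*(1/14))/3 = (⅓)*(19/14) = 19/42)
-1042 + K(p)*(-1091) = -1042 + (19/42)*(-1091) = -1042 - 20729/42 = -64493/42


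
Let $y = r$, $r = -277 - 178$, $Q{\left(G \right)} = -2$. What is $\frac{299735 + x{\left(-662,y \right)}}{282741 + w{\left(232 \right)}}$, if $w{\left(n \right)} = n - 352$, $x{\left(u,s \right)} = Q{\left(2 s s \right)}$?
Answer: $\frac{99911}{94207} \approx 1.0605$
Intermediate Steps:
$r = -455$ ($r = -277 - 178 = -455$)
$y = -455$
$x{\left(u,s \right)} = -2$
$w{\left(n \right)} = -352 + n$
$\frac{299735 + x{\left(-662,y \right)}}{282741 + w{\left(232 \right)}} = \frac{299735 - 2}{282741 + \left(-352 + 232\right)} = \frac{299733}{282741 - 120} = \frac{299733}{282621} = 299733 \cdot \frac{1}{282621} = \frac{99911}{94207}$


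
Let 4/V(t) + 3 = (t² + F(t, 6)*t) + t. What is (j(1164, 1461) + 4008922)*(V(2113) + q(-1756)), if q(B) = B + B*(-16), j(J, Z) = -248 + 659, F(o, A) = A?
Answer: 473067340498406872/4479557 ≈ 1.0561e+11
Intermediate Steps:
j(J, Z) = 411
q(B) = -15*B (q(B) = B - 16*B = -15*B)
V(t) = 4/(-3 + t² + 7*t) (V(t) = 4/(-3 + ((t² + 6*t) + t)) = 4/(-3 + (t² + 7*t)) = 4/(-3 + t² + 7*t))
(j(1164, 1461) + 4008922)*(V(2113) + q(-1756)) = (411 + 4008922)*(4/(-3 + 2113² + 7*2113) - 15*(-1756)) = 4009333*(4/(-3 + 4464769 + 14791) + 26340) = 4009333*(4/4479557 + 26340) = 4009333*(117991531384/4479557) = 473067340498406872/4479557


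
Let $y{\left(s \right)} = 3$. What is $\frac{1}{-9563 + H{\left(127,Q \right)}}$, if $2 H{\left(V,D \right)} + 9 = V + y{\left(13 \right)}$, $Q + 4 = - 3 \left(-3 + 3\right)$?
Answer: $- \frac{2}{19005} \approx -0.00010524$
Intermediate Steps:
$Q = -4$ ($Q = -4 - 3 \left(-3 + 3\right) = -4 - 0 = -4 + 0 = -4$)
$H{\left(V,D \right)} = -3 + \frac{V}{2}$ ($H{\left(V,D \right)} = - \frac{9}{2} + \frac{V + 3}{2} = - \frac{9}{2} + \frac{3 + V}{2} = - \frac{9}{2} + \left(\frac{3}{2} + \frac{V}{2}\right) = -3 + \frac{V}{2}$)
$\frac{1}{-9563 + H{\left(127,Q \right)}} = \frac{1}{-9563 + \left(-3 + \frac{1}{2} \cdot 127\right)} = \frac{1}{-9563 + \left(-3 + \frac{127}{2}\right)} = \frac{1}{-9563 + \frac{121}{2}} = \frac{1}{- \frac{19005}{2}} = - \frac{2}{19005}$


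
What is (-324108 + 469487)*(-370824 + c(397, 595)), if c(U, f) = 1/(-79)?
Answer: -4258891906763/79 ≈ -5.3910e+10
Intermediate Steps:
c(U, f) = -1/79
(-324108 + 469487)*(-370824 + c(397, 595)) = (-324108 + 469487)*(-370824 - 1/79) = 145379*(-29295097/79) = -4258891906763/79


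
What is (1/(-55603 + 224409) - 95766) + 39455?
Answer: -9505634665/168806 ≈ -56311.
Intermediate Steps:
(1/(-55603 + 224409) - 95766) + 39455 = (1/168806 - 95766) + 39455 = -16165875395/168806 + 39455 = -9505634665/168806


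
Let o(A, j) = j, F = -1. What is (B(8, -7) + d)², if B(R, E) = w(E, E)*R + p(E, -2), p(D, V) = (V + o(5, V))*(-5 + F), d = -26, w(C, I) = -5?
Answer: 1764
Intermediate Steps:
p(D, V) = -12*V (p(D, V) = (V + V)*(-5 - 1) = (2*V)*(-6) = -12*V)
B(R, E) = 24 - 5*R (B(R, E) = -5*R - 12*(-2) = -5*R + 24 = 24 - 5*R)
(B(8, -7) + d)² = ((24 - 5*8) - 26)² = ((24 - 40) - 26)² = (-16 - 26)² = (-42)² = 1764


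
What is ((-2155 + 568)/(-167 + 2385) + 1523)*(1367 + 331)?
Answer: 2866586523/1109 ≈ 2.5848e+6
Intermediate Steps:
((-2155 + 568)/(-167 + 2385) + 1523)*(1367 + 331) = (-1587/2218 + 1523)*1698 = (3376427/2218)*1698 = 2866586523/1109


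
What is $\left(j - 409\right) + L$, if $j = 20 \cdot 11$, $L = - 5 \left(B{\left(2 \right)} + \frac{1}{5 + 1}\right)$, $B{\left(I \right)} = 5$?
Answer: $- \frac{1289}{6} \approx -214.83$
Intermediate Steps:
$L = - \frac{155}{6}$ ($L = - 5 \left(5 + \frac{1}{5 + 1}\right) = - 5 \left(5 + \frac{1}{6}\right) = \left(-5\right) \frac{31}{6} = - \frac{155}{6} \approx -25.833$)
$j = 220$
$\left(j - 409\right) + L = \left(220 - 409\right) - \frac{155}{6} = -189 - \frac{155}{6} = - \frac{1289}{6}$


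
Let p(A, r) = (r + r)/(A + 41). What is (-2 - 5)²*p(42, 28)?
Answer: 2744/83 ≈ 33.060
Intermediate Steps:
p(A, r) = 2*r/(41 + A) (p(A, r) = (2*r)/(41 + A) = 2*r/(41 + A))
(-2 - 5)²*p(42, 28) = (-2 - 5)²*(2*28/(41 + 42)) = (-7)²*(2*28/83) = 49*(2*28*(1/83)) = 49*(56/83) = 2744/83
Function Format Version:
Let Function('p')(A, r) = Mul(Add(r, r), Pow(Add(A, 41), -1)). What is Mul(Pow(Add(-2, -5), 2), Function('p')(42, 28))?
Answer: Rational(2744, 83) ≈ 33.060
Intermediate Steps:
Function('p')(A, r) = Mul(2, r, Pow(Add(41, A), -1)) (Function('p')(A, r) = Mul(Mul(2, r), Pow(Add(41, A), -1)) = Mul(2, r, Pow(Add(41, A), -1)))
Mul(Pow(Add(-2, -5), 2), Function('p')(42, 28)) = Mul(Pow(Add(-2, -5), 2), Mul(2, 28, Pow(Add(41, 42), -1))) = Mul(Pow(-7, 2), Mul(2, 28, Pow(83, -1))) = Mul(49, Mul(2, 28, Rational(1, 83))) = Mul(49, Rational(56, 83)) = Rational(2744, 83)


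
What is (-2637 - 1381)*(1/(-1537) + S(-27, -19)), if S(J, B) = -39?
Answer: 240854992/1537 ≈ 1.5670e+5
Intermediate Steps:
(-2637 - 1381)*(1/(-1537) + S(-27, -19)) = (-2637 - 1381)*(1/(-1537) - 39) = -4018*(-1/1537 - 39) = -4018*(-59944/1537) = 240854992/1537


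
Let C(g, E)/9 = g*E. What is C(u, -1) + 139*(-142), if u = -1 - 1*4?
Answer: -19693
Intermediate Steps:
u = -5 (u = -1 - 4 = -5)
C(g, E) = 9*E*g (C(g, E) = 9*(g*E) = 9*(E*g) = 9*E*g)
C(u, -1) + 139*(-142) = 9*(-1)*(-5) + 139*(-142) = 45 - 19738 = -19693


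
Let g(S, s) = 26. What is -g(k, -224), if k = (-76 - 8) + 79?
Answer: -26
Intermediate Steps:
k = -5 (k = -84 + 79 = -5)
-g(k, -224) = -1*26 = -26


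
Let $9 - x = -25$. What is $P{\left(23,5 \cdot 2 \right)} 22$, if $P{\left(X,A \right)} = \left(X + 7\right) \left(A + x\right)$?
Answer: $29040$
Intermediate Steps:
$x = 34$ ($x = 9 - -25 = 9 + 25 = 34$)
$P{\left(X,A \right)} = \left(7 + X\right) \left(34 + A\right)$ ($P{\left(X,A \right)} = \left(X + 7\right) \left(A + 34\right) = \left(7 + X\right) \left(34 + A\right)$)
$P{\left(23,5 \cdot 2 \right)} 22 = \left(238 + 7 \cdot 5 \cdot 2 + 34 \cdot 23 + 5 \cdot 2 \cdot 23\right) 22 = \left(238 + 7 \cdot 10 + 782 + 10 \cdot 23\right) 22 = \left(238 + 70 + 782 + 230\right) 22 = 1320 \cdot 22 = 29040$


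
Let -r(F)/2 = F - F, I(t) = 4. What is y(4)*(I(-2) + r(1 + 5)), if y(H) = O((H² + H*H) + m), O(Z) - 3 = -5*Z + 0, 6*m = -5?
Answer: -1834/3 ≈ -611.33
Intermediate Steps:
m = -⅚ (m = (⅙)*(-5) = -⅚ ≈ -0.83333)
O(Z) = 3 - 5*Z (O(Z) = 3 + (-5*Z + 0) = 3 - 5*Z)
r(F) = 0 (r(F) = -2*(F - F) = -2*0 = 0)
y(H) = 43/6 - 10*H² (y(H) = 3 - 5*((H² + H*H) - ⅚) = 3 - 5*((H² + H²) - ⅚) = 3 - 5*(2*H² - ⅚) = 3 - 5*(-⅚ + 2*H²) = 3 + (25/6 - 10*H²) = 43/6 - 10*H²)
y(4)*(I(-2) + r(1 + 5)) = (43/6 - 10*4²)*(4 + 0) = (43/6 - 10*16)*4 = (43/6 - 160)*4 = -917/6*4 = -1834/3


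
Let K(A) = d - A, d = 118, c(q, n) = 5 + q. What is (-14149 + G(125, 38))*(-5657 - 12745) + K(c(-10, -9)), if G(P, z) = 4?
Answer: 260296413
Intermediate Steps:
K(A) = 118 - A
(-14149 + G(125, 38))*(-5657 - 12745) + K(c(-10, -9)) = (-14149 + 4)*(-5657 - 12745) + (118 - (5 - 10)) = -14145*(-18402) + (118 - 1*(-5)) = 260296290 + (118 + 5) = 260296290 + 123 = 260296413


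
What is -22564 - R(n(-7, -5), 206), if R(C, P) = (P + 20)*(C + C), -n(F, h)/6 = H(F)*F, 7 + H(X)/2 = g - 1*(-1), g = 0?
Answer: 205244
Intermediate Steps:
H(X) = -12 (H(X) = -14 + 2*(0 - 1*(-1)) = -14 + 2*(0 + 1) = -14 + 2*1 = -14 + 2 = -12)
n(F, h) = 72*F (n(F, h) = -(-72)*F = 72*F)
R(C, P) = 2*C*(20 + P) (R(C, P) = (20 + P)*(2*C) = 2*C*(20 + P))
-22564 - R(n(-7, -5), 206) = -22564 - 2*72*(-7)*(20 + 206) = -22564 - 2*(-504)*226 = -22564 - 1*(-227808) = -22564 + 227808 = 205244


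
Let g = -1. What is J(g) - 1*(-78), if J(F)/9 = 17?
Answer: 231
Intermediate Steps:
J(F) = 153 (J(F) = 9*17 = 153)
J(g) - 1*(-78) = 153 - 1*(-78) = 153 + 78 = 231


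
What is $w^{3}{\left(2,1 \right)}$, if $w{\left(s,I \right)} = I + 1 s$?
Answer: $27$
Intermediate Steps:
$w{\left(s,I \right)} = I + s$
$w^{3}{\left(2,1 \right)} = \left(1 + 2\right)^{3} = 3^{3} = 27$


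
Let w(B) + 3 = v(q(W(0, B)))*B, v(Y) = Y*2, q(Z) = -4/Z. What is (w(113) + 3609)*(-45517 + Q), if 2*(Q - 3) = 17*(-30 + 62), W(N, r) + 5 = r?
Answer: -4394626912/27 ≈ -1.6276e+8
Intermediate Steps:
W(N, r) = -5 + r
Q = 275 (Q = 3 + (17*(-30 + 62))/2 = 3 + (17*32)/2 = 3 + (½)*544 = 3 + 272 = 275)
v(Y) = 2*Y
w(B) = -3 - 8*B/(-5 + B) (w(B) = -3 + (2*(-4/(-5 + B)))*B = -3 + (-8/(-5 + B))*B = -3 - 8*B/(-5 + B))
(w(113) + 3609)*(-45517 + Q) = ((15 - 11*113)/(-5 + 113) + 3609)*(-45517 + 275) = ((15 - 1243)/108 + 3609)*(-45242) = ((1/108)*(-1228) + 3609)*(-45242) = (-307/27 + 3609)*(-45242) = (97136/27)*(-45242) = -4394626912/27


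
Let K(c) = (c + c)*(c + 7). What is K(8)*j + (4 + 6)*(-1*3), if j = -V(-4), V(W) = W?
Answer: 930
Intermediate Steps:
j = 4 (j = -1*(-4) = 4)
K(c) = 2*c*(7 + c) (K(c) = (2*c)*(7 + c) = 2*c*(7 + c))
K(8)*j + (4 + 6)*(-1*3) = (2*8*(7 + 8))*4 + (4 + 6)*(-1*3) = (2*8*15)*4 + 10*(-3) = 240*4 - 30 = 960 - 30 = 930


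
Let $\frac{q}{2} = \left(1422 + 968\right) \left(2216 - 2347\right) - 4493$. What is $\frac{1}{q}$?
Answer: $- \frac{1}{635166} \approx -1.5744 \cdot 10^{-6}$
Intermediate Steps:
$q = -635166$ ($q = 2 \left(\left(1422 + 968\right) \left(2216 - 2347\right) - 4493\right) = 2 \left(2390 \left(-131\right) - 4493\right) = 2 \left(-313090 - 4493\right) = 2 \left(-317583\right) = -635166$)
$\frac{1}{q} = \frac{1}{-635166} = - \frac{1}{635166}$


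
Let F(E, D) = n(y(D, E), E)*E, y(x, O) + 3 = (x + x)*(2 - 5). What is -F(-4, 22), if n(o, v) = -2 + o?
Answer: -548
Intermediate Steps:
y(x, O) = -3 - 6*x (y(x, O) = -3 + (x + x)*(2 - 5) = -3 + (2*x)*(-3) = -3 - 6*x)
F(E, D) = E*(-5 - 6*D) (F(E, D) = (-2 + (-3 - 6*D))*E = (-5 - 6*D)*E = E*(-5 - 6*D))
-F(-4, 22) = -(-1)*(-4)*(5 + 6*22) = -(-1)*(-4)*(5 + 132) = -(-1)*(-4)*137 = -1*548 = -548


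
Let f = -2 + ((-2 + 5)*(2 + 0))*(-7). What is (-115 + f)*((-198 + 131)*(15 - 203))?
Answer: -2002764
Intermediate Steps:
f = -44 (f = -2 + (3*2)*(-7) = -2 + 6*(-7) = -2 - 42 = -44)
(-115 + f)*((-198 + 131)*(15 - 203)) = (-115 - 44)*((-198 + 131)*(15 - 203)) = -(-10653)*(-188) = -159*12596 = -2002764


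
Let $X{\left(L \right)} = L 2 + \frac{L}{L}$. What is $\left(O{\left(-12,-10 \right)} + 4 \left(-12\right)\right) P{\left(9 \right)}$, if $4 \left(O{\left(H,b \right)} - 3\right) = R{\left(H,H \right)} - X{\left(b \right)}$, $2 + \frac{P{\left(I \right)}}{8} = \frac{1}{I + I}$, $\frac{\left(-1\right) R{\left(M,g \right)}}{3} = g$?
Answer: $\frac{4375}{9} \approx 486.11$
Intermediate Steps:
$R{\left(M,g \right)} = - 3 g$
$X{\left(L \right)} = 1 + 2 L$ ($X{\left(L \right)} = 2 L + 1 = 1 + 2 L$)
$P{\left(I \right)} = -16 + \frac{4}{I}$ ($P{\left(I \right)} = -16 + \frac{8}{I + I} = -16 + \frac{8}{2 I} = -16 + 8 \frac{1}{2 I} = -16 + \frac{4}{I}$)
$O{\left(H,b \right)} = \frac{11}{4} - \frac{3 H}{4} - \frac{b}{2}$ ($O{\left(H,b \right)} = 3 + \frac{- 3 H - \left(1 + 2 b\right)}{4} = 3 + \frac{-1 - 3 H - 2 b}{4} = 3 - \left(\frac{1}{4} + \frac{b}{2} + \frac{3 H}{4}\right) = \frac{11}{4} - \frac{3 H}{4} - \frac{b}{2}$)
$\left(O{\left(-12,-10 \right)} + 4 \left(-12\right)\right) P{\left(9 \right)} = \left(\left(\frac{11}{4} - -9 - -5\right) + 4 \left(-12\right)\right) \left(-16 + \frac{4}{9}\right) = \left(\left(\frac{11}{4} + 9 + 5\right) - 48\right) \left(-16 + 4 \cdot \frac{1}{9}\right) = \left(\frac{67}{4} - 48\right) \left(-16 + \frac{4}{9}\right) = \left(- \frac{125}{4}\right) \left(- \frac{140}{9}\right) = \frac{4375}{9}$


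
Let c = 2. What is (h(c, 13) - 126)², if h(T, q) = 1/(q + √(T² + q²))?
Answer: 133731/8 - 517*√173/8 ≈ 15866.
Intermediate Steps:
(h(c, 13) - 126)² = (1/(13 + √(2² + 13²)) - 126)² = (1/(13 + √(4 + 169)) - 126)² = (1/(13 + √173) - 126)² = (-126 + 1/(13 + √173))²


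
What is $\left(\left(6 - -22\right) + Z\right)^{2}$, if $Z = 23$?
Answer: $2601$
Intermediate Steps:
$\left(\left(6 - -22\right) + Z\right)^{2} = \left(\left(6 - -22\right) + 23\right)^{2} = \left(\left(6 + 22\right) + 23\right)^{2} = \left(28 + 23\right)^{2} = 51^{2} = 2601$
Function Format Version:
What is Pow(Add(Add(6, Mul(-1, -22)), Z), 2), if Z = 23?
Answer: 2601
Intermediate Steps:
Pow(Add(Add(6, Mul(-1, -22)), Z), 2) = Pow(Add(Add(6, Mul(-1, -22)), 23), 2) = Pow(Add(Add(6, 22), 23), 2) = Pow(Add(28, 23), 2) = Pow(51, 2) = 2601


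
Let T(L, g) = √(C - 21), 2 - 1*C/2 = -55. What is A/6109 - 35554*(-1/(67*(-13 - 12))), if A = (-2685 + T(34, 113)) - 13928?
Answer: -245026161/10232575 + √93/6109 ≈ -23.944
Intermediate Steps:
C = 114 (C = 4 - 2*(-55) = 4 + 110 = 114)
T(L, g) = √93 (T(L, g) = √(114 - 21) = √93)
A = -16613 + √93 (A = (-2685 + √93) - 13928 = -16613 + √93 ≈ -16603.)
A/6109 - 35554*(-1/(67*(-13 - 12))) = (-16613 + √93)/6109 - 35554*(-1/(67*(-13 - 12))) = (-16613 + √93)*(1/6109) - 35554/((-25*(-67))) = (-16613/6109 + √93/6109) - 35554/1675 = -245026161/10232575 + √93/6109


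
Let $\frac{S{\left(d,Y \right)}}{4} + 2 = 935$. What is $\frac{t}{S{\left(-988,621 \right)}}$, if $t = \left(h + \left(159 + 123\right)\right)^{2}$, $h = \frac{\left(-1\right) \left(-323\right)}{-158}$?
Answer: $\frac{1956558289}{93165648} \approx 21.001$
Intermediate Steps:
$S{\left(d,Y \right)} = 3732$ ($S{\left(d,Y \right)} = -8 + 4 \cdot 935 = -8 + 3740 = 3732$)
$h = - \frac{323}{158}$ ($h = 323 \left(- \frac{1}{158}\right) = - \frac{323}{158} \approx -2.0443$)
$t = \frac{1956558289}{24964}$ ($t = \left(- \frac{323}{158} + \left(159 + 123\right)\right)^{2} = \left(- \frac{323}{158} + 282\right)^{2} = \left(\frac{44233}{158}\right)^{2} = \frac{1956558289}{24964} \approx 78375.0$)
$\frac{t}{S{\left(-988,621 \right)}} = \frac{1956558289}{24964 \cdot 3732} = \frac{1956558289}{24964} \cdot \frac{1}{3732} = \frac{1956558289}{93165648}$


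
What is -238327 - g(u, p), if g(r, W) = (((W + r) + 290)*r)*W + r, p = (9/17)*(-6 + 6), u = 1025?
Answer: -239352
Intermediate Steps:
p = 0 (p = (9*(1/17))*0 = (9/17)*0 = 0)
g(r, W) = r + W*r*(290 + W + r) (g(r, W) = ((290 + W + r)*r)*W + r = (r*(290 + W + r))*W + r = W*r*(290 + W + r) + r = r + W*r*(290 + W + r))
-238327 - g(u, p) = -238327 - 1025*(1 + 0**2 + 290*0 + 0*1025) = -238327 - 1025*(1 + 0 + 0 + 0) = -238327 - 1025 = -239352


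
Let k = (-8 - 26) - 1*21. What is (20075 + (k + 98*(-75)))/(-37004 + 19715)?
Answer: -12670/17289 ≈ -0.73284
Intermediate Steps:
k = -55 (k = -34 - 21 = -55)
(20075 + (k + 98*(-75)))/(-37004 + 19715) = (20075 + (-55 + 98*(-75)))/(-37004 + 19715) = (20075 + (-55 - 7350))/(-17289) = (20075 - 7405)*(-1/17289) = 12670*(-1/17289) = -12670/17289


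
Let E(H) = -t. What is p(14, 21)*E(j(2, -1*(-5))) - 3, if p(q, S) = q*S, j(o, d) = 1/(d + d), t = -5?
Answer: 1467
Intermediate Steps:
j(o, d) = 1/(2*d)
E(H) = 5 (E(H) = -1*(-5) = 5)
p(q, S) = S*q
p(14, 21)*E(j(2, -1*(-5))) - 3 = (21*14)*5 - 3 = 294*5 - 3 = 1470 - 3 = 1467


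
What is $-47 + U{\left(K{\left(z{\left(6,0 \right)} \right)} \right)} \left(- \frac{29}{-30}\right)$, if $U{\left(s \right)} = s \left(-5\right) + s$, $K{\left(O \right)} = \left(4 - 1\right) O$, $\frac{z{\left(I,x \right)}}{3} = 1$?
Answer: $- \frac{409}{5} \approx -81.8$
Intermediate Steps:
$z{\left(I,x \right)} = 3$ ($z{\left(I,x \right)} = 3 \cdot 1 = 3$)
$K{\left(O \right)} = 3 O$
$U{\left(s \right)} = - 4 s$ ($U{\left(s \right)} = - 5 s + s = - 4 s$)
$-47 + U{\left(K{\left(z{\left(6,0 \right)} \right)} \right)} \left(- \frac{29}{-30}\right) = -47 + - 4 \cdot 3 \cdot 3 \left(- \frac{29}{-30}\right) = -47 + \left(-4\right) 9 \left(\left(-29\right) \left(- \frac{1}{30}\right)\right) = -47 - \frac{174}{5} = - \frac{409}{5}$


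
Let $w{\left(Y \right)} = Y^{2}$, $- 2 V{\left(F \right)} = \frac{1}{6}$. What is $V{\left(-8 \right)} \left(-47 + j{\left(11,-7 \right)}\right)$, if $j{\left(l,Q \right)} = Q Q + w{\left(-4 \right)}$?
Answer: $- \frac{3}{2} \approx -1.5$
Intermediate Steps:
$V{\left(F \right)} = - \frac{1}{12}$ ($V{\left(F \right)} = - \frac{1}{2 \cdot 6} = \left(- \frac{1}{2}\right) \frac{1}{6} = - \frac{1}{12}$)
$j{\left(l,Q \right)} = 16 + Q^{2}$ ($j{\left(l,Q \right)} = Q Q + \left(-4\right)^{2} = Q^{2} + 16 = 16 + Q^{2}$)
$V{\left(-8 \right)} \left(-47 + j{\left(11,-7 \right)}\right) = - \frac{-47 + \left(16 + \left(-7\right)^{2}\right)}{12} = - \frac{-47 + \left(16 + 49\right)}{12} = - \frac{-47 + 65}{12} = \left(- \frac{1}{12}\right) 18 = - \frac{3}{2}$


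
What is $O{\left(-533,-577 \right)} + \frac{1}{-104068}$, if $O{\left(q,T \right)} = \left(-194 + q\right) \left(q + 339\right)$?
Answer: $\frac{14677542583}{104068} \approx 1.4104 \cdot 10^{5}$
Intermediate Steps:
$O{\left(q,T \right)} = \left(-194 + q\right) \left(339 + q\right)$
$O{\left(-533,-577 \right)} + \frac{1}{-104068} = \left(-65766 + \left(-533\right)^{2} + 145 \left(-533\right)\right) + \frac{1}{-104068} = \left(-65766 + 284089 - 77285\right) - \frac{1}{104068} = 141038 - \frac{1}{104068} = \frac{14677542583}{104068}$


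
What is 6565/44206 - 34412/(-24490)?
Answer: 27128931/17461370 ≈ 1.5537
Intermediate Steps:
6565/44206 - 34412/(-24490) = 6565*(1/44206) - 34412*(-1/24490) = 6565/44206 + 17206/12245 = 27128931/17461370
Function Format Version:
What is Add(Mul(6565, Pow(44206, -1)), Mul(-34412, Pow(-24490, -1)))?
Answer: Rational(27128931, 17461370) ≈ 1.5537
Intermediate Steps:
Add(Mul(6565, Pow(44206, -1)), Mul(-34412, Pow(-24490, -1))) = Add(Mul(6565, Rational(1, 44206)), Mul(-34412, Rational(-1, 24490))) = Add(Rational(6565, 44206), Rational(17206, 12245)) = Rational(27128931, 17461370)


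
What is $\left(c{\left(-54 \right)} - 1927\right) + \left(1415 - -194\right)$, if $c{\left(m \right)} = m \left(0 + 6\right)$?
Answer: $-642$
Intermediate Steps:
$c{\left(m \right)} = 6 m$ ($c{\left(m \right)} = m 6 = 6 m$)
$\left(c{\left(-54 \right)} - 1927\right) + \left(1415 - -194\right) = \left(6 \left(-54\right) - 1927\right) + \left(1415 - -194\right) = \left(-324 - 1927\right) + \left(1415 + 194\right) = -2251 + 1609 = -642$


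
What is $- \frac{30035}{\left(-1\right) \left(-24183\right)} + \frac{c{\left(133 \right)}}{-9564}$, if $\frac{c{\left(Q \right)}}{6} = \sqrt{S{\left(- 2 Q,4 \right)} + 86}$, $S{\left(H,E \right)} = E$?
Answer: $- \frac{30035}{24183} - \frac{3 \sqrt{10}}{1594} \approx -1.2479$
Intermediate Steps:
$c{\left(Q \right)} = 18 \sqrt{10}$ ($c{\left(Q \right)} = 6 \sqrt{4 + 86} = 6 \sqrt{90} = 6 \cdot 3 \sqrt{10} = 18 \sqrt{10}$)
$- \frac{30035}{\left(-1\right) \left(-24183\right)} + \frac{c{\left(133 \right)}}{-9564} = - \frac{30035}{\left(-1\right) \left(-24183\right)} + \frac{18 \sqrt{10}}{-9564} = - \frac{30035}{24183} + 18 \sqrt{10} \left(- \frac{1}{9564}\right) = \left(-30035\right) \frac{1}{24183} - \frac{3 \sqrt{10}}{1594} = - \frac{30035}{24183} - \frac{3 \sqrt{10}}{1594}$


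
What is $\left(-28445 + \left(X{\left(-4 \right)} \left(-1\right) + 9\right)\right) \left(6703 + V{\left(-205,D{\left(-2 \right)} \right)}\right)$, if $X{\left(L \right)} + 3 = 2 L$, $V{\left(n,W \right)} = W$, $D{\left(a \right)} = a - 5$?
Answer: $-190333800$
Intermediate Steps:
$D{\left(a \right)} = -5 + a$
$X{\left(L \right)} = -3 + 2 L$
$\left(-28445 + \left(X{\left(-4 \right)} \left(-1\right) + 9\right)\right) \left(6703 + V{\left(-205,D{\left(-2 \right)} \right)}\right) = \left(-28445 + \left(\left(-3 + 2 \left(-4\right)\right) \left(-1\right) + 9\right)\right) \left(6703 - 7\right) = \left(-28445 + \left(\left(-3 - 8\right) \left(-1\right) + 9\right)\right) \left(6703 - 7\right) = \left(-28445 + \left(\left(-11\right) \left(-1\right) + 9\right)\right) 6696 = \left(-28445 + \left(11 + 9\right)\right) 6696 = \left(-28445 + 20\right) 6696 = \left(-28425\right) 6696 = -190333800$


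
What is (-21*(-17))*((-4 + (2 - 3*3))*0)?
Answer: 0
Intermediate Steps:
(-21*(-17))*((-4 + (2 - 3*3))*0) = 357*((-4 + (2 - 9))*0) = 357*((-4 - 7)*0) = 357*(-11*0) = 357*0 = 0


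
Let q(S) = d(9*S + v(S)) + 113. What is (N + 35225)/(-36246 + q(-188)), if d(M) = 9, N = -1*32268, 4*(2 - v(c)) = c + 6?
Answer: -2957/36124 ≈ -0.081857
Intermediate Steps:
v(c) = ½ - c/4 (v(c) = 2 - (c + 6)/4 = 2 - (6 + c)/4 = 2 + (-3/2 - c/4) = ½ - c/4)
N = -32268
q(S) = 122 (q(S) = 9 + 113 = 122)
(N + 35225)/(-36246 + q(-188)) = (-32268 + 35225)/(-36246 + 122) = 2957/(-36124) = 2957*(-1/36124) = -2957/36124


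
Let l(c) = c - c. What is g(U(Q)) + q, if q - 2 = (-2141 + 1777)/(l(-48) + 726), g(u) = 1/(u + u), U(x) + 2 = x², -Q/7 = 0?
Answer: 1813/1452 ≈ 1.2486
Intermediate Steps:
l(c) = 0
Q = 0 (Q = -7*0 = 0)
U(x) = -2 + x²
g(u) = 1/(2*u)
q = 544/363 (q = 2 + (-2141 + 1777)/(0 + 726) = 2 - 364/726 = 2 - 364*1/726 = 2 - 182/363 = 544/363 ≈ 1.4986)
g(U(Q)) + q = 1/(2*(-2 + 0²)) + 544/363 = 1/(2*(-2 + 0)) + 544/363 = (½)/(-2) + 544/363 = (½)*(-½) + 544/363 = -¼ + 544/363 = 1813/1452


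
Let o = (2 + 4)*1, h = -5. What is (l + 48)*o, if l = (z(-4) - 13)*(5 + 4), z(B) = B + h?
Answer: -900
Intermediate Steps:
z(B) = -5 + B (z(B) = B - 5 = -5 + B)
o = 6 (o = 6*1 = 6)
l = -198 (l = ((-5 - 4) - 13)*(5 + 4) = (-9 - 13)*9 = -22*9 = -198)
(l + 48)*o = (-198 + 48)*6 = -150*6 = -900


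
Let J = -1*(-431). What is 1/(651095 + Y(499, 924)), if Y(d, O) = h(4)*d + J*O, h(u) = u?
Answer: 1/1051335 ≈ 9.5117e-7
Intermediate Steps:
J = 431
Y(d, O) = 4*d + 431*O
1/(651095 + Y(499, 924)) = 1/(651095 + (4*499 + 431*924)) = 1/(651095 + (1996 + 398244)) = 1/(651095 + 400240) = 1/1051335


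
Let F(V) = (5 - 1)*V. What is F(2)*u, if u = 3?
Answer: 24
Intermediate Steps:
F(V) = 4*V
F(2)*u = (4*2)*3 = 8*3 = 24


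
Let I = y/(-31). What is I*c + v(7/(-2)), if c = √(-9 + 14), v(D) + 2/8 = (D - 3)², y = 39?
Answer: 42 - 39*√5/31 ≈ 39.187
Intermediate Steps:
v(D) = -¼ + (-3 + D)² (v(D) = -¼ + (D - 3)² = -¼ + (-3 + D)²)
I = -39/31 (I = 39/(-31) = 39*(-1/31) = -39/31 ≈ -1.2581)
c = √5 ≈ 2.2361
I*c + v(7/(-2)) = -39*√5/31 + (-¼ + (-3 + 7/(-2))²) = -39*√5/31 + (-¼ + (-3 + 7*(-½))²) = -39*√5/31 + (-¼ + (-3 - 7/2)²) = -39*√5/31 + (-¼ + (-13/2)²) = -39*√5/31 + (-¼ + 169/4) = -39*√5/31 + 42 = 42 - 39*√5/31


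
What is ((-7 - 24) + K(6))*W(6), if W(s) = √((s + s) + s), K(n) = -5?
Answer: -108*√2 ≈ -152.74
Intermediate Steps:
W(s) = √3*√s (W(s) = √(2*s + s) = √(3*s) = √3*√s)
((-7 - 24) + K(6))*W(6) = ((-7 - 24) - 5)*(√3*√6) = (-31 - 5)*(3*√2) = -108*√2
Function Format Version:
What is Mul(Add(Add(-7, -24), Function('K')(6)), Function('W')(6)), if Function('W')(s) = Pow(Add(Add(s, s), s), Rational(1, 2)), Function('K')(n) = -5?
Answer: Mul(-108, Pow(2, Rational(1, 2))) ≈ -152.74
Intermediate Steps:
Function('W')(s) = Mul(Pow(3, Rational(1, 2)), Pow(s, Rational(1, 2))) (Function('W')(s) = Pow(Add(Mul(2, s), s), Rational(1, 2)) = Pow(Mul(3, s), Rational(1, 2)) = Mul(Pow(3, Rational(1, 2)), Pow(s, Rational(1, 2))))
Mul(Add(Add(-7, -24), Function('K')(6)), Function('W')(6)) = Mul(Add(Add(-7, -24), -5), Mul(Pow(3, Rational(1, 2)), Pow(6, Rational(1, 2)))) = Mul(Add(-31, -5), Mul(3, Pow(2, Rational(1, 2)))) = Mul(-36, Mul(3, Pow(2, Rational(1, 2)))) = Mul(-108, Pow(2, Rational(1, 2)))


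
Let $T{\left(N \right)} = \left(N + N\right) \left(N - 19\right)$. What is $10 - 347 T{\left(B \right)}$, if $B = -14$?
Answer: $-320618$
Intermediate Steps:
$T{\left(N \right)} = 2 N \left(-19 + N\right)$
$10 - 347 T{\left(B \right)} = 10 - 347 \cdot 2 \left(-14\right) \left(-19 - 14\right) = 10 - 347 \cdot 2 \left(-14\right) \left(-33\right) = 10 - 320628 = -320618$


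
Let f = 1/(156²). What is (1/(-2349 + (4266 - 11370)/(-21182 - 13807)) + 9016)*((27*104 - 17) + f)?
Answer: 5591874553962870019/222220282128 ≈ 2.5164e+7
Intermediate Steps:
f = 1/24336 ≈ 4.1091e-5
(1/(-2349 + (4266 - 11370)/(-21182 - 13807)) + 9016)*((27*104 - 17) + f) = (1/(-2349 + (4266 - 11370)/(-21182 - 13807)) + 9016)*((27*104 - 17) + 1/24336) = (1/(-2349 - 7104/(-34989)) + 9016)*((2808 - 17) + 1/24336) = (1/(-2349 - 7104*(-1/34989)) + 9016)*(2791 + 1/24336) = (1/(-2349 + 2368/11663) + 9016)*(67921777/24336) = (1/(-27394019/11663) + 9016)*(67921777/24336) = (-11663/27394019 + 9016)*(67921777/24336) = (246984463641/27394019)*(67921777/24336) = 5591874553962870019/222220282128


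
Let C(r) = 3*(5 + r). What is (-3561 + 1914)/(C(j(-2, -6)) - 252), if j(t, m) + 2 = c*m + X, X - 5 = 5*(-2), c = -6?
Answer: 549/50 ≈ 10.980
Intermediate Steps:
X = -5 (X = 5 + 5*(-2) = 5 - 10 = -5)
j(t, m) = -7 - 6*m (j(t, m) = -2 + (-6*m - 5) = -2 + (-5 - 6*m) = -7 - 6*m)
C(r) = 15 + 3*r
(-3561 + 1914)/(C(j(-2, -6)) - 252) = (-3561 + 1914)/((15 + 3*(-7 - 6*(-6))) - 252) = -1647/((15 + 3*(-7 + 36)) - 252) = -1647/((15 + 3*29) - 252) = -1647/((15 + 87) - 252) = -1647/(102 - 252) = -1647/(-150) = -1647*(-1/150) = 549/50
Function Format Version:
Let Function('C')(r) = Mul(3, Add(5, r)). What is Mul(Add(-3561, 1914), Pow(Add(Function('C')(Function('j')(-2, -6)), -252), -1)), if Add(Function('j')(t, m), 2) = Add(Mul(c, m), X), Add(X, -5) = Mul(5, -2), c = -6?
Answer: Rational(549, 50) ≈ 10.980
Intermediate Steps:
X = -5 (X = Add(5, Mul(5, -2)) = Add(5, -10) = -5)
Function('j')(t, m) = Add(-7, Mul(-6, m)) (Function('j')(t, m) = Add(-2, Add(Mul(-6, m), -5)) = Add(-2, Add(-5, Mul(-6, m))) = Add(-7, Mul(-6, m)))
Function('C')(r) = Add(15, Mul(3, r))
Mul(Add(-3561, 1914), Pow(Add(Function('C')(Function('j')(-2, -6)), -252), -1)) = Mul(Add(-3561, 1914), Pow(Add(Add(15, Mul(3, Add(-7, Mul(-6, -6)))), -252), -1)) = Mul(-1647, Pow(Add(Add(15, Mul(3, Add(-7, 36))), -252), -1)) = Mul(-1647, Pow(Add(Add(15, Mul(3, 29)), -252), -1)) = Mul(-1647, Pow(Add(Add(15, 87), -252), -1)) = Mul(-1647, Pow(Add(102, -252), -1)) = Mul(-1647, Pow(-150, -1)) = Mul(-1647, Rational(-1, 150)) = Rational(549, 50)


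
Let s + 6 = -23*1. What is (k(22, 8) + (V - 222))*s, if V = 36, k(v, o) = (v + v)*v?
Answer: -22678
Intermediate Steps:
k(v, o) = 2*v² (k(v, o) = (2*v)*v = 2*v²)
s = -29 (s = -6 - 23*1 = -6 - 23 = -29)
(k(22, 8) + (V - 222))*s = (2*22² + (36 - 222))*(-29) = (2*484 - 186)*(-29) = (968 - 186)*(-29) = 782*(-29) = -22678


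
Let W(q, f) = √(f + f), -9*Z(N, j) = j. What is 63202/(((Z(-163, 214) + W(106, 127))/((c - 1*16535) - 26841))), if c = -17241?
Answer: 3689364355542/12611 + 155160183177*√254/12611 ≈ 4.8864e+8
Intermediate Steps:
Z(N, j) = -j/9
W(q, f) = √2*√f (W(q, f) = √(2*f) = √2*√f)
63202/(((Z(-163, 214) + W(106, 127))/((c - 1*16535) - 26841))) = 63202/(((-⅑*214 + √2*√127)/((-17241 - 1*16535) - 26841))) = 63202/(((-214/9 + √254)/((-17241 - 16535) - 26841))) = 63202/(((-214/9 + √254)/(-33776 - 26841))) = 63202/(((-214/9 + √254)/(-60617))) = 63202/(((-214/9 + √254)*(-1/60617))) = 63202/(214/545553 - √254/60617)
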